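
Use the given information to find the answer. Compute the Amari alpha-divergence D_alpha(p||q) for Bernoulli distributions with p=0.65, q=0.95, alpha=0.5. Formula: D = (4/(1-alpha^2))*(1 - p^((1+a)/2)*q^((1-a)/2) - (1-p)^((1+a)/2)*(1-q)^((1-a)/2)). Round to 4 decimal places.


Amari alpha-divergence:
D = (4/(1-alpha^2))*(1 - p^((1+a)/2)*q^((1-a)/2) - (1-p)^((1+a)/2)*(1-q)^((1-a)/2)).
alpha = 0.5, p = 0.65, q = 0.95.
e1 = (1+alpha)/2 = 0.75, e2 = (1-alpha)/2 = 0.25.
t1 = p^e1 * q^e2 = 0.65^0.75 * 0.95^0.25 = 0.714687.
t2 = (1-p)^e1 * (1-q)^e2 = 0.35^0.75 * 0.05^0.25 = 0.215176.
4/(1-alpha^2) = 5.333333.
D = 5.333333*(1 - 0.714687 - 0.215176) = 0.3741

0.3741


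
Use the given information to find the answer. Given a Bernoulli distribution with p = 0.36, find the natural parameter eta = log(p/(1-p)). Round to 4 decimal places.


Natural parameter for Bernoulli: eta = log(p/(1-p)).
p = 0.36, 1-p = 0.64.
p/(1-p) = 0.5625.
eta = log(0.5625) = -0.5754

-0.5754


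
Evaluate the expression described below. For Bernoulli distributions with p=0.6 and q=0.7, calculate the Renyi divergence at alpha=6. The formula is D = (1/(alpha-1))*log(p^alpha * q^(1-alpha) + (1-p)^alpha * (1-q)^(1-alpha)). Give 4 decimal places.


Renyi divergence of order alpha between Bernoulli distributions:
D = (1/(alpha-1))*log(p^alpha * q^(1-alpha) + (1-p)^alpha * (1-q)^(1-alpha)).
alpha = 6, p = 0.6, q = 0.7.
p^alpha * q^(1-alpha) = 0.6^6 * 0.7^-5 = 0.277599.
(1-p)^alpha * (1-q)^(1-alpha) = 0.4^6 * 0.3^-5 = 1.685597.
sum = 0.277599 + 1.685597 = 1.963195.
D = (1/5)*log(1.963195) = 0.1349

0.1349


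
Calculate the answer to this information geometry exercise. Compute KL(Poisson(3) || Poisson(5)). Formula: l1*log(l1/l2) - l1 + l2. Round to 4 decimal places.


KL divergence for Poisson:
KL = l1*log(l1/l2) - l1 + l2.
l1 = 3, l2 = 5.
log(3/5) = -0.510826.
l1*log(l1/l2) = 3 * -0.510826 = -1.532477.
KL = -1.532477 - 3 + 5 = 0.4675

0.4675


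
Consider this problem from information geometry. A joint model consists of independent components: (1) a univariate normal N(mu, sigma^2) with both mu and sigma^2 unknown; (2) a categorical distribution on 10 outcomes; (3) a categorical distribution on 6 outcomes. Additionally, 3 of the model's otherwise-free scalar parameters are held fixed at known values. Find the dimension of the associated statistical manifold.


The dimension of a statistical manifold equals the number of free
(independent) real parameters of the model. For a product of independent
blocks the parameter counts add.
- normal (mu, sigma^2): 2.
- categorical on 10 outcomes (probabilities sum to 1): 10-1 = 9.
- categorical on 6 outcomes (probabilities sum to 1): 6-1 = 5.
Total = 2 + 9 + 5 = 16.
3 parameter(s) fixed at known values: 16 - 3 = 13.
Dimension = 13

13


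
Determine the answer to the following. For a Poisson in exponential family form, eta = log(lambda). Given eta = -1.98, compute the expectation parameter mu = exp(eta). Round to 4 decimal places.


Expectation parameter for Poisson exponential family:
mu = exp(eta).
eta = -1.98.
mu = exp(-1.98) = 0.1381

0.1381


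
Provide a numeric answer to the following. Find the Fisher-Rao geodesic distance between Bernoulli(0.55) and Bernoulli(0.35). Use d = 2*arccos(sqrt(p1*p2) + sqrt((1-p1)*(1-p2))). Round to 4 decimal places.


Geodesic distance on Bernoulli manifold:
d(p1,p2) = 2*arccos(sqrt(p1*p2) + sqrt((1-p1)*(1-p2))).
sqrt(p1*p2) = sqrt(0.55*0.35) = 0.438748.
sqrt((1-p1)*(1-p2)) = sqrt(0.45*0.65) = 0.540833.
arg = 0.438748 + 0.540833 = 0.979581.
d = 2*arccos(0.979581) = 0.4049

0.4049


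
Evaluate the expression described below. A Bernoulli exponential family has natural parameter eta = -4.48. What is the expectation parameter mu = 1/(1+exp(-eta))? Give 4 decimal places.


Dual coordinate (expectation parameter) for Bernoulli:
mu = 1/(1+exp(-eta)).
eta = -4.48.
exp(-eta) = exp(4.48) = 88.234673.
mu = 1/(1+88.234673) = 0.0112

0.0112


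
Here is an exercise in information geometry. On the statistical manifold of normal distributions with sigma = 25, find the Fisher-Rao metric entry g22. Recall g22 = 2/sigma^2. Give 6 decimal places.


For the 2-parameter normal family, the Fisher metric has:
  g11 = 1/sigma^2, g22 = 2/sigma^2.
sigma = 25, sigma^2 = 625.
g22 = 0.003200

0.003200


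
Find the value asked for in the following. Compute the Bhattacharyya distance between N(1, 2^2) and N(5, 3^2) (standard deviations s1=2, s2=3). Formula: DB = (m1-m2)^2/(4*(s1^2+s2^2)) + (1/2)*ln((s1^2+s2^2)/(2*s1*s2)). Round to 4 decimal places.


Bhattacharyya distance between two Gaussians:
DB = (m1-m2)^2/(4*(s1^2+s2^2)) + (1/2)*ln((s1^2+s2^2)/(2*s1*s2)).
(m1-m2)^2 = (-4)^2 = 16.
s1^2+s2^2 = 4 + 9 = 13.
term1 = 16/52 = 0.307692.
term2 = 0.5*ln(13/12.0) = 0.040021.
DB = 0.307692 + 0.040021 = 0.3477

0.3477


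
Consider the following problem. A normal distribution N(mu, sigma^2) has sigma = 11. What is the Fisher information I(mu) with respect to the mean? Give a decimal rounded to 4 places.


The Fisher information for the mean of a normal distribution is I(mu) = 1/sigma^2.
sigma = 11, so sigma^2 = 121.
I(mu) = 1/121 = 0.0083

0.0083


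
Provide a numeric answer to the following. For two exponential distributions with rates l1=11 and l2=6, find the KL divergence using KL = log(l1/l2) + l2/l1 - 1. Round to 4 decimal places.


KL divergence for exponential family:
KL = log(l1/l2) + l2/l1 - 1.
log(11/6) = 0.606136.
6/11 = 0.545455.
KL = 0.606136 + 0.545455 - 1 = 0.1516

0.1516


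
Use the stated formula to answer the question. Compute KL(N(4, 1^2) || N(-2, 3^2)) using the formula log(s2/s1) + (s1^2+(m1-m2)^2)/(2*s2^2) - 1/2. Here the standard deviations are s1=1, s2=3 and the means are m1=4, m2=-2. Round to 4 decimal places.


KL divergence between normal distributions:
KL = log(s2/s1) + (s1^2 + (m1-m2)^2)/(2*s2^2) - 1/2.
log(3/1) = 1.098612.
(1^2 + (4--2)^2)/(2*3^2) = (1 + 36)/18 = 2.055556.
KL = 1.098612 + 2.055556 - 0.5 = 2.6542

2.6542


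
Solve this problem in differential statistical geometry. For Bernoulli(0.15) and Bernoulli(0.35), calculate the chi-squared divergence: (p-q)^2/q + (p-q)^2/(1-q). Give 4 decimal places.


Chi-squared divergence between Bernoulli distributions:
chi^2 = (p-q)^2/q + (p-q)^2/(1-q).
p = 0.15, q = 0.35, p-q = -0.2.
(p-q)^2 = 0.04.
term1 = 0.04/0.35 = 0.114286.
term2 = 0.04/0.65 = 0.061538.
chi^2 = 0.114286 + 0.061538 = 0.1758

0.1758


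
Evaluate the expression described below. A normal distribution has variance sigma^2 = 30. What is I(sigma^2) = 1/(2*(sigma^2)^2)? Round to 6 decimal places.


Fisher information for variance: I(sigma^2) = 1/(2*sigma^4).
sigma^2 = 30, so sigma^4 = 900.
I = 1/(2*900) = 1/1800 = 0.000556

0.000556


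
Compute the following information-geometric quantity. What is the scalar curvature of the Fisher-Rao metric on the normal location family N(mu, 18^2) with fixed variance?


This family has a single free parameter, so its statistical manifold
is 1-dimensional. The Riemann curvature tensor of any 1-dimensional
Riemannian manifold vanishes identically, so R = 0.

0


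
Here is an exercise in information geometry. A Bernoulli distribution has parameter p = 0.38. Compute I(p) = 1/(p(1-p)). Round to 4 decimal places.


For Bernoulli(p), Fisher information is I(p) = 1/(p*(1-p)).
p = 0.38, 1-p = 0.62.
p*(1-p) = 0.2356.
I(p) = 1/0.2356 = 4.2445

4.2445


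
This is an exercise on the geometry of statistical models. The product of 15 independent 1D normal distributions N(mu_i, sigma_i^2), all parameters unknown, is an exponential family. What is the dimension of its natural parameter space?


Exponential family dimension calculation:
Each univariate normal has two natural parameters (mu/sigma^2 and -1/(2 sigma^2)).
With 15 independent components, dim = 2 * 15 = 30.

30


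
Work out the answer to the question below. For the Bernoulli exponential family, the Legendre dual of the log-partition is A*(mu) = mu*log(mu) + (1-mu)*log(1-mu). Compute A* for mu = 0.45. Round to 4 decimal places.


Legendre transform for Bernoulli:
A*(mu) = mu*log(mu) + (1-mu)*log(1-mu).
mu = 0.45, 1-mu = 0.55.
mu*log(mu) = 0.45*log(0.45) = -0.359328.
(1-mu)*log(1-mu) = 0.55*log(0.55) = -0.32881.
A* = -0.359328 + -0.32881 = -0.6881

-0.6881


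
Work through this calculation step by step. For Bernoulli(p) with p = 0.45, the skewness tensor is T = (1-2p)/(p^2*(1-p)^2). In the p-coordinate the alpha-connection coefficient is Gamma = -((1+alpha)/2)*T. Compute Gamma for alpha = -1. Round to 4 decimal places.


Skewness (Amari-Chentsov) tensor: T = (1-2p)/(p^2*(1-p)^2).
p = 0.45, 1-2p = 0.1, p^2 = 0.2025, (1-p)^2 = 0.3025.
T = 0.1/(0.2025 * 0.3025) = 1.632486.
In the p-coordinate, Gamma^(alpha) = Gamma^(0) - (alpha/2)*T with Gamma^(0) = (1/2)*g'(p) = -T/2,
so Gamma^(alpha) = -((1+alpha)/2)*T.
alpha = -1, -(1+alpha)/2 = 0.0.
Gamma = 0.0 * 1.632486 = 0.0000

0.0000


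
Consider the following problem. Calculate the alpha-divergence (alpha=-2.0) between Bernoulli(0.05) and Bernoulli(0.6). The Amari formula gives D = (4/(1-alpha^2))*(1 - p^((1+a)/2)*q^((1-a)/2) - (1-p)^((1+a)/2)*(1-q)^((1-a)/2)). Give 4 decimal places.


Amari alpha-divergence:
D = (4/(1-alpha^2))*(1 - p^((1+a)/2)*q^((1-a)/2) - (1-p)^((1+a)/2)*(1-q)^((1-a)/2)).
alpha = -2.0, p = 0.05, q = 0.6.
e1 = (1+alpha)/2 = -0.5, e2 = (1-alpha)/2 = 1.5.
t1 = p^e1 * q^e2 = 0.05^-0.5 * 0.6^1.5 = 2.078461.
t2 = (1-p)^e1 * (1-q)^e2 = 0.95^-0.5 * 0.4^1.5 = 0.259554.
4/(1-alpha^2) = -1.333333.
D = -1.333333*(1 - 2.078461 - 0.259554) = 1.7840

1.7840


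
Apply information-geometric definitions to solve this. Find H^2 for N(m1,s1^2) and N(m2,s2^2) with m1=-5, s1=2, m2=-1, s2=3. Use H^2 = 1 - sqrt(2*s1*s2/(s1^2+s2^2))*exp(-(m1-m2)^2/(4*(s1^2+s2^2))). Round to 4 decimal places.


Squared Hellinger distance for Gaussians:
H^2 = 1 - sqrt(2*s1*s2/(s1^2+s2^2)) * exp(-(m1-m2)^2/(4*(s1^2+s2^2))).
s1^2 = 4, s2^2 = 9, s1^2+s2^2 = 13.
sqrt(2*2*3/(13)) = 0.960769.
(m1-m2)^2 = (-4)^2 = 16.
exp(-16/(4*13)) = exp(-0.307692) = 0.735141.
H^2 = 1 - 0.960769*0.735141 = 0.2937

0.2937


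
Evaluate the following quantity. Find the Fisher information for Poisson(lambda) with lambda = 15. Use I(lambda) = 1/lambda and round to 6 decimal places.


Fisher information for Poisson: I(lambda) = 1/lambda.
lambda = 15.
I(lambda) = 1/15 = 0.066667

0.066667


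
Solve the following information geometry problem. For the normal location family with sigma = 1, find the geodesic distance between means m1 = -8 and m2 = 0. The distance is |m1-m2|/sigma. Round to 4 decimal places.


On the fixed-variance normal subfamily, geodesic distance = |m1-m2|/sigma.
|-8 - 0| = 8.
sigma = 1.
d = 8/1 = 8.0000

8.0000


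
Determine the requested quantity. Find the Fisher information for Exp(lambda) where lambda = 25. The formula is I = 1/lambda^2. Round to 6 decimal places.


Fisher information for exponential: I(lambda) = 1/lambda^2.
lambda = 25, lambda^2 = 625.
I = 1/625 = 0.001600

0.001600


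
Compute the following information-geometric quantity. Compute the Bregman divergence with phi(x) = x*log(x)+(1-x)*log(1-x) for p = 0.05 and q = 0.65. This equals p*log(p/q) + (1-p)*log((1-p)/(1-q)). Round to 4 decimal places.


Bregman divergence with negative entropy generator:
D = p*log(p/q) + (1-p)*log((1-p)/(1-q)).
p = 0.05, q = 0.65.
p*log(p/q) = 0.05*log(0.05/0.65) = -0.128247.
(1-p)*log((1-p)/(1-q)) = 0.95*log(0.95/0.35) = 0.948602.
D = -0.128247 + 0.948602 = 0.8204

0.8204


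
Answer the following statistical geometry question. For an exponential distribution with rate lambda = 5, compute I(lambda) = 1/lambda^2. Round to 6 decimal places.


Fisher information for exponential: I(lambda) = 1/lambda^2.
lambda = 5, lambda^2 = 25.
I = 1/25 = 0.040000

0.040000


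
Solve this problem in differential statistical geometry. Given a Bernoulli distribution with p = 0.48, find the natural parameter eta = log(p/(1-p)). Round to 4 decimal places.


Natural parameter for Bernoulli: eta = log(p/(1-p)).
p = 0.48, 1-p = 0.52.
p/(1-p) = 0.923077.
eta = log(0.923077) = -0.0800

-0.0800


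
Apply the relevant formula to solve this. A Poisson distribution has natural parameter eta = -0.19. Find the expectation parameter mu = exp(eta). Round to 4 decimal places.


Expectation parameter for Poisson exponential family:
mu = exp(eta).
eta = -0.19.
mu = exp(-0.19) = 0.8270

0.8270


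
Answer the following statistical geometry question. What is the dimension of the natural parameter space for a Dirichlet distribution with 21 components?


Exponential family dimension calculation:
Dirichlet with 21 components has 21 natural parameters.

21


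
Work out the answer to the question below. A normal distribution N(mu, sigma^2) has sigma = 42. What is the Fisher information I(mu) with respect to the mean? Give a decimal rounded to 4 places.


The Fisher information for the mean of a normal distribution is I(mu) = 1/sigma^2.
sigma = 42, so sigma^2 = 1764.
I(mu) = 1/1764 = 0.0006

0.0006


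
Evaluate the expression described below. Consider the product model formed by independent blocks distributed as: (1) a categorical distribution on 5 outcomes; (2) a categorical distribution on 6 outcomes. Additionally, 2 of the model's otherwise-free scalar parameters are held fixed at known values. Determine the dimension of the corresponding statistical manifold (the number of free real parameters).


The dimension of a statistical manifold equals the number of free
(independent) real parameters of the model. For a product of independent
blocks the parameter counts add.
- categorical on 5 outcomes (probabilities sum to 1): 5-1 = 4.
- categorical on 6 outcomes (probabilities sum to 1): 6-1 = 5.
Total = 4 + 5 = 9.
2 parameter(s) fixed at known values: 9 - 2 = 7.
Dimension = 7

7


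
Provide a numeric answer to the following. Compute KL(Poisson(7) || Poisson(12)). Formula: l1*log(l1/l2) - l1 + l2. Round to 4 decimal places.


KL divergence for Poisson:
KL = l1*log(l1/l2) - l1 + l2.
l1 = 7, l2 = 12.
log(7/12) = -0.538997.
l1*log(l1/l2) = 7 * -0.538997 = -3.772976.
KL = -3.772976 - 7 + 12 = 1.2270

1.2270


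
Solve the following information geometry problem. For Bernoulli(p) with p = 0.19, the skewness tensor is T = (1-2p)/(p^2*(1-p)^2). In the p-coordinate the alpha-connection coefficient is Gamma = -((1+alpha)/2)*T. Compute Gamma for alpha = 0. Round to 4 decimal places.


Skewness (Amari-Chentsov) tensor: T = (1-2p)/(p^2*(1-p)^2).
p = 0.19, 1-2p = 0.62, p^2 = 0.0361, (1-p)^2 = 0.6561.
T = 0.62/(0.0361 * 0.6561) = 26.176673.
In the p-coordinate, Gamma^(alpha) = Gamma^(0) - (alpha/2)*T with Gamma^(0) = (1/2)*g'(p) = -T/2,
so Gamma^(alpha) = -((1+alpha)/2)*T.
alpha = 0, -(1+alpha)/2 = -0.5.
Gamma = -0.5 * 26.176673 = -13.0883

-13.0883


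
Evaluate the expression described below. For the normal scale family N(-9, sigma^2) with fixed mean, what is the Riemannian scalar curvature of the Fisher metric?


This family has a single free parameter, so its statistical manifold
is 1-dimensional. The Riemann curvature tensor of any 1-dimensional
Riemannian manifold vanishes identically, so R = 0.

0


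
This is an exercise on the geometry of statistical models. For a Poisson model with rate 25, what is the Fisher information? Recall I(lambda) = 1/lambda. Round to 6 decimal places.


Fisher information for Poisson: I(lambda) = 1/lambda.
lambda = 25.
I(lambda) = 1/25 = 0.040000

0.040000


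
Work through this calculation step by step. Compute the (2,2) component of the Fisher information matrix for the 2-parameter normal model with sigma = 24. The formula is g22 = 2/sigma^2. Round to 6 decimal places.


For the 2-parameter normal family, the Fisher metric has:
  g11 = 1/sigma^2, g22 = 2/sigma^2.
sigma = 24, sigma^2 = 576.
g22 = 0.003472

0.003472


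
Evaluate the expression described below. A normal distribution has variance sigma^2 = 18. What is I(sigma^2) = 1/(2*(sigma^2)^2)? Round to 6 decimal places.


Fisher information for variance: I(sigma^2) = 1/(2*sigma^4).
sigma^2 = 18, so sigma^4 = 324.
I = 1/(2*324) = 1/648 = 0.001543

0.001543


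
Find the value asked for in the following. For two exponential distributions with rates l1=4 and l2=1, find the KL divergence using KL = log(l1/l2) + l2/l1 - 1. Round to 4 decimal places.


KL divergence for exponential family:
KL = log(l1/l2) + l2/l1 - 1.
log(4/1) = 1.386294.
1/4 = 0.25.
KL = 1.386294 + 0.25 - 1 = 0.6363

0.6363


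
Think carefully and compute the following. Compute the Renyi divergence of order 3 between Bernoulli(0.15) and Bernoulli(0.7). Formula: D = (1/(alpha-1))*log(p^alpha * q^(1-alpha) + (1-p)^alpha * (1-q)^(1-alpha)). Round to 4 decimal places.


Renyi divergence of order alpha between Bernoulli distributions:
D = (1/(alpha-1))*log(p^alpha * q^(1-alpha) + (1-p)^alpha * (1-q)^(1-alpha)).
alpha = 3, p = 0.15, q = 0.7.
p^alpha * q^(1-alpha) = 0.15^3 * 0.7^-2 = 0.006888.
(1-p)^alpha * (1-q)^(1-alpha) = 0.85^3 * 0.3^-2 = 6.823611.
sum = 0.006888 + 6.823611 = 6.830499.
D = (1/2)*log(6.830499) = 0.9607

0.9607


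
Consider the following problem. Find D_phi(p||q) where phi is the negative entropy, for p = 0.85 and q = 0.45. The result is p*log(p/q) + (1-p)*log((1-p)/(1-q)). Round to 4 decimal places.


Bregman divergence with negative entropy generator:
D = p*log(p/q) + (1-p)*log((1-p)/(1-q)).
p = 0.85, q = 0.45.
p*log(p/q) = 0.85*log(0.85/0.45) = 0.54059.
(1-p)*log((1-p)/(1-q)) = 0.15*log(0.15/0.55) = -0.194892.
D = 0.54059 + -0.194892 = 0.3457

0.3457


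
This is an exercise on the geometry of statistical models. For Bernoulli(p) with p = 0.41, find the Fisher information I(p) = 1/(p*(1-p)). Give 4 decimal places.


For Bernoulli(p), Fisher information is I(p) = 1/(p*(1-p)).
p = 0.41, 1-p = 0.59.
p*(1-p) = 0.2419.
I(p) = 1/0.2419 = 4.1339

4.1339


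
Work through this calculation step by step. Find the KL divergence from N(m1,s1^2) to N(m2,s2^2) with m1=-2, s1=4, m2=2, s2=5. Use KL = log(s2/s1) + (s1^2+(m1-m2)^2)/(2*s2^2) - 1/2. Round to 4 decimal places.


KL divergence between normal distributions:
KL = log(s2/s1) + (s1^2 + (m1-m2)^2)/(2*s2^2) - 1/2.
log(5/4) = 0.223144.
(4^2 + (-2-2)^2)/(2*5^2) = (16 + 16)/50 = 0.64.
KL = 0.223144 + 0.64 - 0.5 = 0.3631

0.3631


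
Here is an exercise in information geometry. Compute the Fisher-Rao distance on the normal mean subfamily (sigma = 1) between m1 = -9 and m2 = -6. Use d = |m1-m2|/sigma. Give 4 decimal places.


On the fixed-variance normal subfamily, geodesic distance = |m1-m2|/sigma.
|-9 - -6| = 3.
sigma = 1.
d = 3/1 = 3.0000

3.0000


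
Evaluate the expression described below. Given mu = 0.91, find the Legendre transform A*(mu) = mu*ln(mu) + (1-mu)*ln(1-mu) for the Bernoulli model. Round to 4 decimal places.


Legendre transform for Bernoulli:
A*(mu) = mu*log(mu) + (1-mu)*log(1-mu).
mu = 0.91, 1-mu = 0.09.
mu*log(mu) = 0.91*log(0.91) = -0.085823.
(1-mu)*log(1-mu) = 0.09*log(0.09) = -0.216715.
A* = -0.085823 + -0.216715 = -0.3025

-0.3025


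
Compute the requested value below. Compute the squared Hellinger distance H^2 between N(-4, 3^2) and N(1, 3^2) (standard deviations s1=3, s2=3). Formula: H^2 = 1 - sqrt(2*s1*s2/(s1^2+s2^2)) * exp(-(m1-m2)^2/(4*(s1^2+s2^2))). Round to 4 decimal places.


Squared Hellinger distance for Gaussians:
H^2 = 1 - sqrt(2*s1*s2/(s1^2+s2^2)) * exp(-(m1-m2)^2/(4*(s1^2+s2^2))).
s1^2 = 9, s2^2 = 9, s1^2+s2^2 = 18.
sqrt(2*3*3/(18)) = 1.0.
(m1-m2)^2 = (-5)^2 = 25.
exp(-25/(4*18)) = exp(-0.347222) = 0.706648.
H^2 = 1 - 1.0*0.706648 = 0.2934

0.2934


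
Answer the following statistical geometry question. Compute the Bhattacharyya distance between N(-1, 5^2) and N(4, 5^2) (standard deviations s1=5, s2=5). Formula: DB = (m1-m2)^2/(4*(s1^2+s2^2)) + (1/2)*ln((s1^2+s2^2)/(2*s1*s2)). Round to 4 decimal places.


Bhattacharyya distance between two Gaussians:
DB = (m1-m2)^2/(4*(s1^2+s2^2)) + (1/2)*ln((s1^2+s2^2)/(2*s1*s2)).
(m1-m2)^2 = (-5)^2 = 25.
s1^2+s2^2 = 25 + 25 = 50.
term1 = 25/200 = 0.125.
term2 = 0.5*ln(50/50.0) = 0.0.
DB = 0.125 + 0.0 = 0.1250

0.1250


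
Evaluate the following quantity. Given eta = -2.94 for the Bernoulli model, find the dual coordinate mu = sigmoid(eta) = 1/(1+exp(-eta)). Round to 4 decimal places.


Dual coordinate (expectation parameter) for Bernoulli:
mu = 1/(1+exp(-eta)).
eta = -2.94.
exp(-eta) = exp(2.94) = 18.915846.
mu = 1/(1+18.915846) = 0.0502

0.0502


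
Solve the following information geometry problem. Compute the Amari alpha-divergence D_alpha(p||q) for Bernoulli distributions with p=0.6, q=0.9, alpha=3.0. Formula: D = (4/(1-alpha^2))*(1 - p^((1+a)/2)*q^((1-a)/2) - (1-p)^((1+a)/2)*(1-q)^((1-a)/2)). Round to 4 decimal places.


Amari alpha-divergence:
D = (4/(1-alpha^2))*(1 - p^((1+a)/2)*q^((1-a)/2) - (1-p)^((1+a)/2)*(1-q)^((1-a)/2)).
alpha = 3.0, p = 0.6, q = 0.9.
e1 = (1+alpha)/2 = 2.0, e2 = (1-alpha)/2 = -1.0.
t1 = p^e1 * q^e2 = 0.6^2.0 * 0.9^-1.0 = 0.4.
t2 = (1-p)^e1 * (1-q)^e2 = 0.4^2.0 * 0.1^-1.0 = 1.6.
4/(1-alpha^2) = -0.5.
D = -0.5*(1 - 0.4 - 1.6) = 0.5000

0.5000


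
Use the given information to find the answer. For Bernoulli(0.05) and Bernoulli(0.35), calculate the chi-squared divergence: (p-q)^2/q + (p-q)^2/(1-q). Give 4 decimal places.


Chi-squared divergence between Bernoulli distributions:
chi^2 = (p-q)^2/q + (p-q)^2/(1-q).
p = 0.05, q = 0.35, p-q = -0.3.
(p-q)^2 = 0.09.
term1 = 0.09/0.35 = 0.257143.
term2 = 0.09/0.65 = 0.138462.
chi^2 = 0.257143 + 0.138462 = 0.3956

0.3956


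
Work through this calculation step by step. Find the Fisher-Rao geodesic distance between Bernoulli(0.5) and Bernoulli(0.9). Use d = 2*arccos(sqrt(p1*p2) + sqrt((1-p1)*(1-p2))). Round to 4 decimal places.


Geodesic distance on Bernoulli manifold:
d(p1,p2) = 2*arccos(sqrt(p1*p2) + sqrt((1-p1)*(1-p2))).
sqrt(p1*p2) = sqrt(0.5*0.9) = 0.67082.
sqrt((1-p1)*(1-p2)) = sqrt(0.5*0.1) = 0.223607.
arg = 0.67082 + 0.223607 = 0.894427.
d = 2*arccos(0.894427) = 0.9273

0.9273


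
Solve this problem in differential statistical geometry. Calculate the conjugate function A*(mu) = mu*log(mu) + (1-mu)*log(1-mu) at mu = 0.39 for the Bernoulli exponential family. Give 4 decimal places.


Legendre transform for Bernoulli:
A*(mu) = mu*log(mu) + (1-mu)*log(1-mu).
mu = 0.39, 1-mu = 0.61.
mu*log(mu) = 0.39*log(0.39) = -0.367227.
(1-mu)*log(1-mu) = 0.61*log(0.61) = -0.301521.
A* = -0.367227 + -0.301521 = -0.6687

-0.6687


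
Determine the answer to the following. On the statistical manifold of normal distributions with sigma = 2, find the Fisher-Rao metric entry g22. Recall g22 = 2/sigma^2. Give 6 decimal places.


For the 2-parameter normal family, the Fisher metric has:
  g11 = 1/sigma^2, g22 = 2/sigma^2.
sigma = 2, sigma^2 = 4.
g22 = 0.500000

0.500000


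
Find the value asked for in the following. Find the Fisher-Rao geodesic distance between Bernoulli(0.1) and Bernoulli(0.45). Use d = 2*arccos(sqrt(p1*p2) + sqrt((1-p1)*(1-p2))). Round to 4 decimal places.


Geodesic distance on Bernoulli manifold:
d(p1,p2) = 2*arccos(sqrt(p1*p2) + sqrt((1-p1)*(1-p2))).
sqrt(p1*p2) = sqrt(0.1*0.45) = 0.212132.
sqrt((1-p1)*(1-p2)) = sqrt(0.9*0.55) = 0.703562.
arg = 0.212132 + 0.703562 = 0.915694.
d = 2*arccos(0.915694) = 0.8271

0.8271


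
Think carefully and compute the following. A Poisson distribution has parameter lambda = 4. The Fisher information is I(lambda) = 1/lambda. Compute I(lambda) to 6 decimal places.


Fisher information for Poisson: I(lambda) = 1/lambda.
lambda = 4.
I(lambda) = 1/4 = 0.250000

0.250000


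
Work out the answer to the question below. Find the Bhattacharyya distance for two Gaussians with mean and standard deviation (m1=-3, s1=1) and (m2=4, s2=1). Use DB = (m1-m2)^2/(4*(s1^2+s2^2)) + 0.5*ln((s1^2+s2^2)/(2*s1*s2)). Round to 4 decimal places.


Bhattacharyya distance between two Gaussians:
DB = (m1-m2)^2/(4*(s1^2+s2^2)) + (1/2)*ln((s1^2+s2^2)/(2*s1*s2)).
(m1-m2)^2 = (-7)^2 = 49.
s1^2+s2^2 = 1 + 1 = 2.
term1 = 49/8 = 6.125.
term2 = 0.5*ln(2/2.0) = 0.0.
DB = 6.125 + 0.0 = 6.1250

6.1250


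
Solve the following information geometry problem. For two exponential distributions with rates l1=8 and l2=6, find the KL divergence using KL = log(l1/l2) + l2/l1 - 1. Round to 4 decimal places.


KL divergence for exponential family:
KL = log(l1/l2) + l2/l1 - 1.
log(8/6) = 0.287682.
6/8 = 0.75.
KL = 0.287682 + 0.75 - 1 = 0.0377

0.0377


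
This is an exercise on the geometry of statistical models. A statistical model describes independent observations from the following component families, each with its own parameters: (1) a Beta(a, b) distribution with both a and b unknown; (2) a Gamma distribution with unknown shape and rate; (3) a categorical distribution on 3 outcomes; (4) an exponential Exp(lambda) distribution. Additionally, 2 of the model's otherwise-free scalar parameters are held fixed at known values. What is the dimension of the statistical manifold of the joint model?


The dimension of a statistical manifold equals the number of free
(independent) real parameters of the model. For a product of independent
blocks the parameter counts add.
- Beta (a, b): 2.
- Gamma (shape, rate): 2.
- categorical on 3 outcomes (probabilities sum to 1): 3-1 = 2.
- exponential (lambda): 1.
Total = 2 + 2 + 2 + 1 = 7.
2 parameter(s) fixed at known values: 7 - 2 = 5.
Dimension = 5

5


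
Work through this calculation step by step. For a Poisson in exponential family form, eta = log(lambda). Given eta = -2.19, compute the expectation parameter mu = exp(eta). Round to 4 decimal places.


Expectation parameter for Poisson exponential family:
mu = exp(eta).
eta = -2.19.
mu = exp(-2.19) = 0.1119

0.1119


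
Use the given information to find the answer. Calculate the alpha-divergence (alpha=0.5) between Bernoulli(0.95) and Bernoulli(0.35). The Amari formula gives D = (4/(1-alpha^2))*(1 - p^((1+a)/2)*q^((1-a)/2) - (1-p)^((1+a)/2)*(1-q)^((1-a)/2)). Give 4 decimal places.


Amari alpha-divergence:
D = (4/(1-alpha^2))*(1 - p^((1+a)/2)*q^((1-a)/2) - (1-p)^((1+a)/2)*(1-q)^((1-a)/2)).
alpha = 0.5, p = 0.95, q = 0.35.
e1 = (1+alpha)/2 = 0.75, e2 = (1-alpha)/2 = 0.25.
t1 = p^e1 * q^e2 = 0.95^0.75 * 0.35^0.25 = 0.740133.
t2 = (1-p)^e1 * (1-q)^e2 = 0.05^0.75 * 0.65^0.25 = 0.094941.
4/(1-alpha^2) = 5.333333.
D = 5.333333*(1 - 0.740133 - 0.094941) = 0.8796

0.8796


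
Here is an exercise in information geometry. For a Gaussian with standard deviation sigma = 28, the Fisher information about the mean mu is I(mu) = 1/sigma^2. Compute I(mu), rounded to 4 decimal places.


The Fisher information for the mean of a normal distribution is I(mu) = 1/sigma^2.
sigma = 28, so sigma^2 = 784.
I(mu) = 1/784 = 0.0013

0.0013


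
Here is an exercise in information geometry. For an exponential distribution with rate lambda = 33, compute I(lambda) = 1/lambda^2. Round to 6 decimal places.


Fisher information for exponential: I(lambda) = 1/lambda^2.
lambda = 33, lambda^2 = 1089.
I = 1/1089 = 0.000918

0.000918


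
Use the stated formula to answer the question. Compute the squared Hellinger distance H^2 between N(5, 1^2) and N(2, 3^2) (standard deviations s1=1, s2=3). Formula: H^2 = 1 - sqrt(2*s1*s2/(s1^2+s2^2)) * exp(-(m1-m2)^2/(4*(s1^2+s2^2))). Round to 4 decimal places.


Squared Hellinger distance for Gaussians:
H^2 = 1 - sqrt(2*s1*s2/(s1^2+s2^2)) * exp(-(m1-m2)^2/(4*(s1^2+s2^2))).
s1^2 = 1, s2^2 = 9, s1^2+s2^2 = 10.
sqrt(2*1*3/(10)) = 0.774597.
(m1-m2)^2 = (3)^2 = 9.
exp(-9/(4*10)) = exp(-0.225) = 0.798516.
H^2 = 1 - 0.774597*0.798516 = 0.3815

0.3815


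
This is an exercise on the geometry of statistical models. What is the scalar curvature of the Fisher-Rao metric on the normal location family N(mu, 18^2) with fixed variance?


This family has a single free parameter, so its statistical manifold
is 1-dimensional. The Riemann curvature tensor of any 1-dimensional
Riemannian manifold vanishes identically, so R = 0.

0


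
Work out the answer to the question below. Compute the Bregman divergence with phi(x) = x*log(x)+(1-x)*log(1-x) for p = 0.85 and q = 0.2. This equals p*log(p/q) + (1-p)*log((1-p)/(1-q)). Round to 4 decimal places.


Bregman divergence with negative entropy generator:
D = p*log(p/q) + (1-p)*log((1-p)/(1-q)).
p = 0.85, q = 0.2.
p*log(p/q) = 0.85*log(0.85/0.2) = 1.229881.
(1-p)*log((1-p)/(1-q)) = 0.15*log(0.15/0.8) = -0.251096.
D = 1.229881 + -0.251096 = 0.9788

0.9788


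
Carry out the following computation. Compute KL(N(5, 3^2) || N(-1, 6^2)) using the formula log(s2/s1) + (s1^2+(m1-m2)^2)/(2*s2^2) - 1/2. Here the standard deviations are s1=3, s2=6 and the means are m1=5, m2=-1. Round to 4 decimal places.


KL divergence between normal distributions:
KL = log(s2/s1) + (s1^2 + (m1-m2)^2)/(2*s2^2) - 1/2.
log(6/3) = 0.693147.
(3^2 + (5--1)^2)/(2*6^2) = (9 + 36)/72 = 0.625.
KL = 0.693147 + 0.625 - 0.5 = 0.8181

0.8181


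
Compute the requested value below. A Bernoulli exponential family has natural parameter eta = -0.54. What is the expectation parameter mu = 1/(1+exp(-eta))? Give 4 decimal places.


Dual coordinate (expectation parameter) for Bernoulli:
mu = 1/(1+exp(-eta)).
eta = -0.54.
exp(-eta) = exp(0.54) = 1.716007.
mu = 1/(1+1.716007) = 0.3682

0.3682


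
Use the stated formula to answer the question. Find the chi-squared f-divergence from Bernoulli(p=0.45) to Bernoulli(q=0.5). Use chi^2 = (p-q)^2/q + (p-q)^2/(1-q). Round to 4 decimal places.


Chi-squared divergence between Bernoulli distributions:
chi^2 = (p-q)^2/q + (p-q)^2/(1-q).
p = 0.45, q = 0.5, p-q = -0.05.
(p-q)^2 = 0.0025.
term1 = 0.0025/0.5 = 0.005.
term2 = 0.0025/0.5 = 0.005.
chi^2 = 0.005 + 0.005 = 0.0100

0.0100


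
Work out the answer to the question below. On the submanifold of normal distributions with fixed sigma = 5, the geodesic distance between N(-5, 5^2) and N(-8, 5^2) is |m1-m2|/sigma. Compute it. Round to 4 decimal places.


On the fixed-variance normal subfamily, geodesic distance = |m1-m2|/sigma.
|-5 - -8| = 3.
sigma = 5.
d = 3/5 = 0.6000

0.6000


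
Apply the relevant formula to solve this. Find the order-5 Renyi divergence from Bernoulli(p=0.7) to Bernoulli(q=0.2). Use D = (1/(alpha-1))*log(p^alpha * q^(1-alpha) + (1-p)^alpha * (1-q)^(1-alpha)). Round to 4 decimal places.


Renyi divergence of order alpha between Bernoulli distributions:
D = (1/(alpha-1))*log(p^alpha * q^(1-alpha) + (1-p)^alpha * (1-q)^(1-alpha)).
alpha = 5, p = 0.7, q = 0.2.
p^alpha * q^(1-alpha) = 0.7^5 * 0.2^-4 = 105.04375.
(1-p)^alpha * (1-q)^(1-alpha) = 0.3^5 * 0.8^-4 = 0.005933.
sum = 105.04375 + 0.005933 = 105.049683.
D = (1/4)*log(105.049683) = 1.1636

1.1636


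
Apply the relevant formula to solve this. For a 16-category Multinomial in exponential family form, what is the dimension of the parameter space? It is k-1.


Exponential family dimension calculation:
For Multinomial with k=16 categories, dim = k-1 = 15.

15


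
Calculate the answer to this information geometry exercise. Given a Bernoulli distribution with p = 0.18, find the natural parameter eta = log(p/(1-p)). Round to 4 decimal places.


Natural parameter for Bernoulli: eta = log(p/(1-p)).
p = 0.18, 1-p = 0.82.
p/(1-p) = 0.219512.
eta = log(0.219512) = -1.5163

-1.5163


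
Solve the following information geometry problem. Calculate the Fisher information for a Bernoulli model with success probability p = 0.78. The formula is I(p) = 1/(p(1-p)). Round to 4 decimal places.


For Bernoulli(p), Fisher information is I(p) = 1/(p*(1-p)).
p = 0.78, 1-p = 0.22.
p*(1-p) = 0.1716.
I(p) = 1/0.1716 = 5.8275

5.8275


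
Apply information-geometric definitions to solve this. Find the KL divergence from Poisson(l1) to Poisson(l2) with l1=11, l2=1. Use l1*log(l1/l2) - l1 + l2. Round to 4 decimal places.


KL divergence for Poisson:
KL = l1*log(l1/l2) - l1 + l2.
l1 = 11, l2 = 1.
log(11/1) = 2.397895.
l1*log(l1/l2) = 11 * 2.397895 = 26.376848.
KL = 26.376848 - 11 + 1 = 16.3768

16.3768


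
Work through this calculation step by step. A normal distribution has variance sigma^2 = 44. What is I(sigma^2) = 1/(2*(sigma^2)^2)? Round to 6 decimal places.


Fisher information for variance: I(sigma^2) = 1/(2*sigma^4).
sigma^2 = 44, so sigma^4 = 1936.
I = 1/(2*1936) = 1/3872 = 0.000258

0.000258


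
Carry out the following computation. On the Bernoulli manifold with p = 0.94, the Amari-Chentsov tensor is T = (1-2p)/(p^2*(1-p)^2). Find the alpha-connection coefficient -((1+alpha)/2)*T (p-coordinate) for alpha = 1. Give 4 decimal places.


Skewness (Amari-Chentsov) tensor: T = (1-2p)/(p^2*(1-p)^2).
p = 0.94, 1-2p = -0.88, p^2 = 0.8836, (1-p)^2 = 0.0036.
T = -0.88/(0.8836 * 0.0036) = -276.646044.
In the p-coordinate, Gamma^(alpha) = Gamma^(0) - (alpha/2)*T with Gamma^(0) = (1/2)*g'(p) = -T/2,
so Gamma^(alpha) = -((1+alpha)/2)*T.
alpha = 1, -(1+alpha)/2 = -1.0.
Gamma = -1.0 * -276.646044 = 276.6460

276.6460


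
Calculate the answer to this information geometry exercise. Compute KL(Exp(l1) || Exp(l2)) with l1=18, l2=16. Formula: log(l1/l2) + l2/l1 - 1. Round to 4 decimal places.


KL divergence for exponential family:
KL = log(l1/l2) + l2/l1 - 1.
log(18/16) = 0.117783.
16/18 = 0.888889.
KL = 0.117783 + 0.888889 - 1 = 0.0067

0.0067


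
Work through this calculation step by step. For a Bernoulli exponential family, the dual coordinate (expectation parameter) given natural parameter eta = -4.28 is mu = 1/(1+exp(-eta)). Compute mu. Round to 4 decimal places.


Dual coordinate (expectation parameter) for Bernoulli:
mu = 1/(1+exp(-eta)).
eta = -4.28.
exp(-eta) = exp(4.28) = 72.24044.
mu = 1/(1+72.24044) = 0.0137

0.0137


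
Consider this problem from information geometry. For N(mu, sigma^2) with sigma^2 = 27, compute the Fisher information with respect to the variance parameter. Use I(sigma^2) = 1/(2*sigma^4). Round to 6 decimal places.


Fisher information for variance: I(sigma^2) = 1/(2*sigma^4).
sigma^2 = 27, so sigma^4 = 729.
I = 1/(2*729) = 1/1458 = 0.000686

0.000686


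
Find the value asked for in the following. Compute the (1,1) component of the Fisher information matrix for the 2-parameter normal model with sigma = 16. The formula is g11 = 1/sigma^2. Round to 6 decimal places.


For the 2-parameter normal family, the Fisher metric has:
  g11 = 1/sigma^2, g22 = 2/sigma^2.
sigma = 16, sigma^2 = 256.
g11 = 0.003906

0.003906


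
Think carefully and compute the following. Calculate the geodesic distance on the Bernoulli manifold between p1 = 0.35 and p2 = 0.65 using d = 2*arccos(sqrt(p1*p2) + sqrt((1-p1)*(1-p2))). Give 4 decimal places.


Geodesic distance on Bernoulli manifold:
d(p1,p2) = 2*arccos(sqrt(p1*p2) + sqrt((1-p1)*(1-p2))).
sqrt(p1*p2) = sqrt(0.35*0.65) = 0.47697.
sqrt((1-p1)*(1-p2)) = sqrt(0.65*0.35) = 0.47697.
arg = 0.47697 + 0.47697 = 0.953939.
d = 2*arccos(0.953939) = 0.6094

0.6094


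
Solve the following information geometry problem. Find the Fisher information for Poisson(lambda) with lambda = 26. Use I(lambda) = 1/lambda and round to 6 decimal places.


Fisher information for Poisson: I(lambda) = 1/lambda.
lambda = 26.
I(lambda) = 1/26 = 0.038462

0.038462


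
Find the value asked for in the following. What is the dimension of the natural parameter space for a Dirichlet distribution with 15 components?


Exponential family dimension calculation:
Dirichlet with 15 components has 15 natural parameters.

15


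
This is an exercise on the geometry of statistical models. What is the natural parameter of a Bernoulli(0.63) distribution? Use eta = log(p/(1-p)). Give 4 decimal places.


Natural parameter for Bernoulli: eta = log(p/(1-p)).
p = 0.63, 1-p = 0.37.
p/(1-p) = 1.702703.
eta = log(1.702703) = 0.5322

0.5322


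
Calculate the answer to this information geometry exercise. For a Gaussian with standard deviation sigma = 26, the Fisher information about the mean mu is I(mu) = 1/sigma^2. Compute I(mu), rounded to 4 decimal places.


The Fisher information for the mean of a normal distribution is I(mu) = 1/sigma^2.
sigma = 26, so sigma^2 = 676.
I(mu) = 1/676 = 0.0015

0.0015


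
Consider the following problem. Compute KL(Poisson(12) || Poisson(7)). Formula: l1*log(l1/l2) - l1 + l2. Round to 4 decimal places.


KL divergence for Poisson:
KL = l1*log(l1/l2) - l1 + l2.
l1 = 12, l2 = 7.
log(12/7) = 0.538997.
l1*log(l1/l2) = 12 * 0.538997 = 6.467958.
KL = 6.467958 - 12 + 7 = 1.4680

1.4680


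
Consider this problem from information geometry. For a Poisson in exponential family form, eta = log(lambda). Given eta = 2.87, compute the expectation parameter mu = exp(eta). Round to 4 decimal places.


Expectation parameter for Poisson exponential family:
mu = exp(eta).
eta = 2.87.
mu = exp(2.87) = 17.6370

17.6370


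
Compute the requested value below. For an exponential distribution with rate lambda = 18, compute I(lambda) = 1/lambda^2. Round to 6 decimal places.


Fisher information for exponential: I(lambda) = 1/lambda^2.
lambda = 18, lambda^2 = 324.
I = 1/324 = 0.003086

0.003086


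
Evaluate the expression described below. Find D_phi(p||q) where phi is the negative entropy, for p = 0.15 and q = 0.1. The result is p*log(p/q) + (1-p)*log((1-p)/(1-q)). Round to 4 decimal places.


Bregman divergence with negative entropy generator:
D = p*log(p/q) + (1-p)*log((1-p)/(1-q)).
p = 0.15, q = 0.1.
p*log(p/q) = 0.15*log(0.15/0.1) = 0.06082.
(1-p)*log((1-p)/(1-q)) = 0.85*log(0.85/0.9) = -0.048585.
D = 0.06082 + -0.048585 = 0.0122

0.0122


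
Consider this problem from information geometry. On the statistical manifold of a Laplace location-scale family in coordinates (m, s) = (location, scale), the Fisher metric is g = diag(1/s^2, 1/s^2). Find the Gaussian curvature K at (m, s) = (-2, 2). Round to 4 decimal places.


The metric has the form g = (A dm^2 + B ds^2)/s^2 with A = 1, B = 1.
Substitute u = sqrt(A/B)*m: g = B*(du^2 + ds^2)/s^2, i.e. B times the
Poincare upper half-plane metric, which has constant Gaussian curvature -1.
Scaling a 2D metric by a constant c divides the Gaussian curvature by c,
so K = -1/B = -1/(1) = -1.0000 everywhere (the point (m, s) = (-2, 2) is irrelevant:
the curvature is constant).
The requested Gaussian curvature is K = -1.0000.

-1.0000


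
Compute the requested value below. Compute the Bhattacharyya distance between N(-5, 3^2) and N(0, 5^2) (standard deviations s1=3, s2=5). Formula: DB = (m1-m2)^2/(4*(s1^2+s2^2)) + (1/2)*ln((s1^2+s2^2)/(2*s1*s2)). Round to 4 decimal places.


Bhattacharyya distance between two Gaussians:
DB = (m1-m2)^2/(4*(s1^2+s2^2)) + (1/2)*ln((s1^2+s2^2)/(2*s1*s2)).
(m1-m2)^2 = (-5)^2 = 25.
s1^2+s2^2 = 9 + 25 = 34.
term1 = 25/136 = 0.183824.
term2 = 0.5*ln(34/30.0) = 0.062582.
DB = 0.183824 + 0.062582 = 0.2464

0.2464


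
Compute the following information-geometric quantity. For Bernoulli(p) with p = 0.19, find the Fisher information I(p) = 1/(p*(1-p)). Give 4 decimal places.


For Bernoulli(p), Fisher information is I(p) = 1/(p*(1-p)).
p = 0.19, 1-p = 0.81.
p*(1-p) = 0.1539.
I(p) = 1/0.1539 = 6.4977

6.4977


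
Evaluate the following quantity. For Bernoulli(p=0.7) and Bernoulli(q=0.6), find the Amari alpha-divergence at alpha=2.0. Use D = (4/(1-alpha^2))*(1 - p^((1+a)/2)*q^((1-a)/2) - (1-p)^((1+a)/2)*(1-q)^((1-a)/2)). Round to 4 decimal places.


Amari alpha-divergence:
D = (4/(1-alpha^2))*(1 - p^((1+a)/2)*q^((1-a)/2) - (1-p)^((1+a)/2)*(1-q)^((1-a)/2)).
alpha = 2.0, p = 0.7, q = 0.6.
e1 = (1+alpha)/2 = 1.5, e2 = (1-alpha)/2 = -0.5.
t1 = p^e1 * q^e2 = 0.7^1.5 * 0.6^-0.5 = 0.756086.
t2 = (1-p)^e1 * (1-q)^e2 = 0.3^1.5 * 0.4^-0.5 = 0.259808.
4/(1-alpha^2) = -1.333333.
D = -1.333333*(1 - 0.756086 - 0.259808) = 0.0212

0.0212


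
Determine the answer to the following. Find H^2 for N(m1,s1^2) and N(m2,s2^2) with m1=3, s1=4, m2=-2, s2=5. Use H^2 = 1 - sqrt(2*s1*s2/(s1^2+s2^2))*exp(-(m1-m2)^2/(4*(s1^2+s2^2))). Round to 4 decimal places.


Squared Hellinger distance for Gaussians:
H^2 = 1 - sqrt(2*s1*s2/(s1^2+s2^2)) * exp(-(m1-m2)^2/(4*(s1^2+s2^2))).
s1^2 = 16, s2^2 = 25, s1^2+s2^2 = 41.
sqrt(2*4*5/(41)) = 0.98773.
(m1-m2)^2 = (5)^2 = 25.
exp(-25/(4*41)) = exp(-0.152439) = 0.858611.
H^2 = 1 - 0.98773*0.858611 = 0.1519

0.1519
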